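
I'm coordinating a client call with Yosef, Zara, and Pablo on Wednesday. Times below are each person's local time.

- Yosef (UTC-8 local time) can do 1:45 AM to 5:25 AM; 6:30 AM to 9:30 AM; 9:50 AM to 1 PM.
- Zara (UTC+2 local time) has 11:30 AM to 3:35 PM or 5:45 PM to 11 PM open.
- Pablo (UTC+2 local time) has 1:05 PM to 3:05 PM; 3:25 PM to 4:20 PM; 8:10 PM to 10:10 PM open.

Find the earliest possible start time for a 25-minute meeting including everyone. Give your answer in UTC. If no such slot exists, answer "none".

Yosef in UTC: 09:45-13:25, 14:30-17:30, 17:50-21:00 (add 8h to convert from UTC-8).
Zara in UTC: 09:30-13:35, 15:45-21:00 (subtract 2h to convert from UTC+2).
Pablo in UTC: 11:05-13:05, 13:25-14:20, 18:10-20:10 (subtract 2h to convert from UTC+2).
Yosef ∩ Zara: 09:45-13:25, 15:45-17:30, 17:50-21:00.
Yosef ∩ Zara ∩ Pablo: 11:05-13:05, 18:10-20:10.
Those are the intersection windows.
The first common window of at least 25 minutes is 11:05-13:05, so the earliest start is 11:05.

11:05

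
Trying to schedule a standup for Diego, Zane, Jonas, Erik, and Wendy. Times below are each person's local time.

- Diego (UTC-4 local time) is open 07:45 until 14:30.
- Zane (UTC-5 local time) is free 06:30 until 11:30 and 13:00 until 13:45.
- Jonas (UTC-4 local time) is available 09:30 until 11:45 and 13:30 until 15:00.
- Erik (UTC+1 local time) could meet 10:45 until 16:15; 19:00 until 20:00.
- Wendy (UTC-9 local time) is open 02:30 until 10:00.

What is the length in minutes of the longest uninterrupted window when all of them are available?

105

Diego in UTC: 11:45-18:30 (add 4h to convert from UTC-4).
Zane in UTC: 11:30-16:30, 18:00-18:45 (add 5h to convert from UTC-5).
Jonas in UTC: 13:30-15:45, 17:30-19:00 (add 4h to convert from UTC-4).
Erik in UTC: 09:45-15:15, 18:00-19:00 (subtract 1h to convert from UTC+1).
Wendy in UTC: 11:30-19:00 (add 9h to convert from UTC-9).
Diego ∩ Zane: 11:45-16:30, 18:00-18:30.
Diego ∩ Zane ∩ Jonas: 13:30-15:45, 18:00-18:30.
Diego ∩ Zane ∩ Jonas ∩ Erik: 13:30-15:15, 18:00-18:30.
Diego ∩ Zane ∩ Jonas ∩ Erik ∩ Wendy: 13:30-15:15, 18:00-18:30.
The longest is 13:30-15:15 at 105 minutes.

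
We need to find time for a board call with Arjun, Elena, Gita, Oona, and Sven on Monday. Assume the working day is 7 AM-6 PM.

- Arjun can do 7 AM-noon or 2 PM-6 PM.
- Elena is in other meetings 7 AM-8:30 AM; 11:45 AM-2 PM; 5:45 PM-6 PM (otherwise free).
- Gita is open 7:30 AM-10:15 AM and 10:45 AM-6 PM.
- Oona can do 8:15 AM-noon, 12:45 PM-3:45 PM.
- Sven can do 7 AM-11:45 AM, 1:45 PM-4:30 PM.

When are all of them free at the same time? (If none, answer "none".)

08:30-10:15, 10:45-11:45, 14:00-15:45

Arjun free: 07:00-12:00, 14:00-18:00.
Elena free: 08:30-11:45, 14:00-17:45 (invert busy blocks within the working day).
Gita free: 07:30-10:15, 10:45-18:00.
Oona free: 08:15-12:00, 12:45-15:45.
Sven free: 07:00-11:45, 13:45-16:30.
Arjun ∩ Elena: 08:30-11:45, 14:00-17:45.
Arjun ∩ Elena ∩ Gita: 08:30-10:15, 10:45-11:45, 14:00-17:45.
Arjun ∩ Elena ∩ Gita ∩ Oona: 08:30-10:15, 10:45-11:45, 14:00-15:45.
Arjun ∩ Elena ∩ Gita ∩ Oona ∩ Sven: 08:30-10:15, 10:45-11:45, 14:00-15:45.
Those are the intersection windows.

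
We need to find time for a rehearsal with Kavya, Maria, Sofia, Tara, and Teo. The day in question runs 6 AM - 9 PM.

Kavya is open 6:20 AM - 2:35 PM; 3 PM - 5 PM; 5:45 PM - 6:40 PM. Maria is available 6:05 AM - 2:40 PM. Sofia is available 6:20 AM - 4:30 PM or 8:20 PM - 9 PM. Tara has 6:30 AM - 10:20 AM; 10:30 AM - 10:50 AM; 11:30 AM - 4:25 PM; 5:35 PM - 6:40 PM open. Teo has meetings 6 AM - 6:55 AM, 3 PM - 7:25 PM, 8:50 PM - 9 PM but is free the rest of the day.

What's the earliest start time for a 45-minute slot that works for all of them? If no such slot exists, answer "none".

Kavya free: 06:20-14:35, 15:00-17:00, 17:45-18:40.
Maria free: 06:05-14:40.
Sofia free: 06:20-16:30, 20:20-21:00.
Tara free: 06:30-10:20, 10:30-10:50, 11:30-16:25, 17:35-18:40.
Teo free: 06:55-15:00, 19:25-20:50 (invert busy blocks within the working day).
Kavya ∩ Maria: 06:20-14:35.
Kavya ∩ Maria ∩ Sofia: 06:20-14:35.
Kavya ∩ Maria ∩ Sofia ∩ Tara: 06:30-10:20, 10:30-10:50, 11:30-14:35.
Kavya ∩ Maria ∩ Sofia ∩ Tara ∩ Teo: 06:55-10:20, 10:30-10:50, 11:30-14:35.
The first common window of at least 45 minutes is 06:55-10:20, so the earliest start is 06:55.

06:55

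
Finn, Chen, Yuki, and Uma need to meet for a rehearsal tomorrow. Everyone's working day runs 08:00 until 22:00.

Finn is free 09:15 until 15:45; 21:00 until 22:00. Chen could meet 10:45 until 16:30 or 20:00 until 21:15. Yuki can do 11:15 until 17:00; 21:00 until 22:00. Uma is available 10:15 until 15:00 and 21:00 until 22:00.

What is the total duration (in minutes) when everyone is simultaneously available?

240

Finn ∩ Chen: 10:45-15:45, 21:00-21:15.
Finn ∩ Chen ∩ Yuki: 11:15-15:45, 21:00-21:15.
Finn ∩ Chen ∩ Yuki ∩ Uma: 11:15-15:00, 21:00-21:15.
Summing the common windows: 225 + 15 = 240 minutes.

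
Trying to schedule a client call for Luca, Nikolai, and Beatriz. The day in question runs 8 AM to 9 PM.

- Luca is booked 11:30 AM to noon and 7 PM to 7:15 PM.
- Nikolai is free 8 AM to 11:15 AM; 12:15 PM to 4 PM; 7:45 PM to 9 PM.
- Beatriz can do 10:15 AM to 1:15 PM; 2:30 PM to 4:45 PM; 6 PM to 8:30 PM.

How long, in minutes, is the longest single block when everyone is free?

90

Luca free: 08:00-11:30, 12:00-19:00, 19:15-21:00 (invert busy blocks within the working day).
Nikolai free: 08:00-11:15, 12:15-16:00, 19:45-21:00.
Beatriz free: 10:15-13:15, 14:30-16:45, 18:00-20:30.
Luca ∩ Nikolai: 08:00-11:15, 12:15-16:00, 19:45-21:00.
Luca ∩ Nikolai ∩ Beatriz: 10:15-11:15, 12:15-13:15, 14:30-16:00, 19:45-20:30.
So the common availability across everyone is 10:15-11:15, 12:15-13:15, 14:30-16:00, 19:45-20:30.
The longest is 14:30-16:00 at 90 minutes.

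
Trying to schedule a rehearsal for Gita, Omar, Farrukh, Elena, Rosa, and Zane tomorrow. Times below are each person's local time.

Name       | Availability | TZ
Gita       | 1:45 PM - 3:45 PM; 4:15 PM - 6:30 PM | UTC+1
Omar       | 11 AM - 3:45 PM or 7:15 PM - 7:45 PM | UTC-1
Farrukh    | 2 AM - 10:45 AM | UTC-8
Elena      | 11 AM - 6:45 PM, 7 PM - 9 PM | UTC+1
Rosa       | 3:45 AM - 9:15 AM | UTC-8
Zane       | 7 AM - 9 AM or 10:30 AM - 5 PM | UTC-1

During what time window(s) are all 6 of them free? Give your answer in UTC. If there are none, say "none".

Gita in UTC: 12:45-14:45, 15:15-17:30 (subtract 1h to convert from UTC+1).
Omar in UTC: 12:00-16:45, 20:15-20:45 (add 1h to convert from UTC-1).
Farrukh in UTC: 10:00-18:45 (add 8h to convert from UTC-8).
Elena in UTC: 10:00-17:45, 18:00-20:00 (subtract 1h to convert from UTC+1).
Rosa in UTC: 11:45-17:15 (add 8h to convert from UTC-8).
Zane in UTC: 08:00-10:00, 11:30-18:00 (add 1h to convert from UTC-1).
Gita ∩ Omar: 12:45-14:45, 15:15-16:45.
Gita ∩ Omar ∩ Farrukh: 12:45-14:45, 15:15-16:45.
Gita ∩ Omar ∩ Farrukh ∩ Elena: 12:45-14:45, 15:15-16:45.
Gita ∩ Omar ∩ Farrukh ∩ Elena ∩ Rosa: 12:45-14:45, 15:15-16:45.
Gita ∩ Omar ∩ Farrukh ∩ Elena ∩ Rosa ∩ Zane: 12:45-14:45, 15:15-16:45.
So the common availability across everyone is 12:45-14:45, 15:15-16:45.

12:45-14:45, 15:15-16:45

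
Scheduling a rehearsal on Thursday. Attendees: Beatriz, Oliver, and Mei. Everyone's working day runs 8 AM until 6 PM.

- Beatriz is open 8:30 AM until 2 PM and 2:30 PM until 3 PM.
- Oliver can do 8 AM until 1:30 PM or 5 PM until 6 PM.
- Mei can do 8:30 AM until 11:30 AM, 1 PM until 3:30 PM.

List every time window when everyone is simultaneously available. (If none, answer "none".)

08:30-11:30, 13:00-13:30

Beatriz ∩ Oliver: 08:30-13:30.
Beatriz ∩ Oliver ∩ Mei: 08:30-11:30, 13:00-13:30.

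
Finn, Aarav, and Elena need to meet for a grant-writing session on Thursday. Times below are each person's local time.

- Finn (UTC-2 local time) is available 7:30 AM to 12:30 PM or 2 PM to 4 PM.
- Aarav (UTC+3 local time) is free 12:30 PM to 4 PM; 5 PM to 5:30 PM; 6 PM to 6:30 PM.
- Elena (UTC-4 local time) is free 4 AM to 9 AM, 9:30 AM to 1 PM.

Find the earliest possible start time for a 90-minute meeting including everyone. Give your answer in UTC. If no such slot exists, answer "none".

Finn in UTC: 09:30-14:30, 16:00-18:00 (add 2h to convert from UTC-2).
Aarav in UTC: 09:30-13:00, 14:00-14:30, 15:00-15:30 (subtract 3h to convert from UTC+3).
Elena in UTC: 08:00-13:00, 13:30-17:00 (add 4h to convert from UTC-4).
Finn ∩ Aarav: 09:30-13:00, 14:00-14:30.
Finn ∩ Aarav ∩ Elena: 09:30-13:00, 14:00-14:30.
The first common window of at least 90 minutes is 09:30-13:00, so the earliest start is 09:30.

09:30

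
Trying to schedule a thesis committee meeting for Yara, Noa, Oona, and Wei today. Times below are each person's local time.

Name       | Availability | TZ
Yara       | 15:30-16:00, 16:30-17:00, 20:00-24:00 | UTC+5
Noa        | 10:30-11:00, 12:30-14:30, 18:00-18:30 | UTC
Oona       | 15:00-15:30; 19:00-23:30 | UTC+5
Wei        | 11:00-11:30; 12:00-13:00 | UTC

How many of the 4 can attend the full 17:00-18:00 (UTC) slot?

2

Yara in UTC: 10:30-11:00, 11:30-12:00, 15:00-19:00 (subtract 5h to convert from UTC+5).
Noa in UTC: 10:30-11:00, 12:30-14:30, 18:00-18:30.
Oona in UTC: 10:00-10:30, 14:00-18:30 (subtract 5h to convert from UTC+5).
Wei in UTC: 11:00-11:30, 12:00-13:00.
Yara and Oona can make the full 17:00-18:00 slot — that's 2.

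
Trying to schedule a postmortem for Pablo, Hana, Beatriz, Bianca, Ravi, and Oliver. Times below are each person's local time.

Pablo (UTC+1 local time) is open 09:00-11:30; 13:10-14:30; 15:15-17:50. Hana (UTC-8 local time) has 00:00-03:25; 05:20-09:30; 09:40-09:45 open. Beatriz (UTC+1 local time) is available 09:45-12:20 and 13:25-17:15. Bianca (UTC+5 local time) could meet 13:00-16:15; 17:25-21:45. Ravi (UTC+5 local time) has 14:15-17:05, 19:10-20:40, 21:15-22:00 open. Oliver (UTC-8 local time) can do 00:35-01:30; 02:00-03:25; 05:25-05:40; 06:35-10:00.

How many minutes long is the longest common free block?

Pablo in UTC: 08:00-10:30, 12:10-13:30, 14:15-16:50 (subtract 1h to convert from UTC+1).
Hana in UTC: 08:00-11:25, 13:20-17:30, 17:40-17:45 (add 8h to convert from UTC-8).
Beatriz in UTC: 08:45-11:20, 12:25-16:15 (subtract 1h to convert from UTC+1).
Bianca in UTC: 08:00-11:15, 12:25-16:45 (subtract 5h to convert from UTC+5).
Ravi in UTC: 09:15-12:05, 14:10-15:40, 16:15-17:00 (subtract 5h to convert from UTC+5).
Oliver in UTC: 08:35-09:30, 10:00-11:25, 13:25-13:40, 14:35-18:00 (add 8h to convert from UTC-8).
Pablo ∩ Hana: 08:00-10:30, 13:20-13:30, 14:15-16:50.
Pablo ∩ Hana ∩ Beatriz: 08:45-10:30, 13:20-13:30, 14:15-16:15.
Pablo ∩ Hana ∩ Beatriz ∩ Bianca: 08:45-10:30, 13:20-13:30, 14:15-16:15.
Pablo ∩ Hana ∩ Beatriz ∩ Bianca ∩ Ravi: 09:15-10:30, 14:15-15:40.
Pablo ∩ Hana ∩ Beatriz ∩ Bianca ∩ Ravi ∩ Oliver: 09:15-09:30, 10:00-10:30, 14:35-15:40.
The longest is 14:35-15:40 at 65 minutes.

65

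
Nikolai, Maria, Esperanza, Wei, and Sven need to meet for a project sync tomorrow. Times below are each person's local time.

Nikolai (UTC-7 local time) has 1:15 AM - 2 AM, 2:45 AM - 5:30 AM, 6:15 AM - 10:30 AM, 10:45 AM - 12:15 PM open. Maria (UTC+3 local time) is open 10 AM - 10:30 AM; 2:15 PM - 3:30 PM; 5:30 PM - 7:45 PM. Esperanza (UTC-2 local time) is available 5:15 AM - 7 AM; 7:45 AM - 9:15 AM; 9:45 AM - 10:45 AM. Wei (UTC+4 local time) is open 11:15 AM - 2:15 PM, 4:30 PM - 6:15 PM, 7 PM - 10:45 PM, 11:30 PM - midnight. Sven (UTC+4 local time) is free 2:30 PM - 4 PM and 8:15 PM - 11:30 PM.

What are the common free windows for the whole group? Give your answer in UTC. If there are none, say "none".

Nikolai in UTC: 08:15-09:00, 09:45-12:30, 13:15-17:30, 17:45-19:15 (add 7h to convert from UTC-7).
Maria in UTC: 07:00-07:30, 11:15-12:30, 14:30-16:45 (subtract 3h to convert from UTC+3).
Esperanza in UTC: 07:15-09:00, 09:45-11:15, 11:45-12:45 (add 2h to convert from UTC-2).
Wei in UTC: 07:15-10:15, 12:30-14:15, 15:00-18:45, 19:30-20:00 (subtract 4h to convert from UTC+4).
Sven in UTC: 10:30-12:00, 16:15-19:30 (subtract 4h to convert from UTC+4).
Nikolai ∩ Maria: 11:15-12:30, 14:30-16:45.
Nikolai ∩ Maria ∩ Esperanza: 11:45-12:30.
Nikolai ∩ Maria ∩ Esperanza ∩ Wei: ∅.
Nikolai ∩ Maria ∩ Esperanza ∩ Wei ∩ Sven: ∅.
There is no time when everyone is free.

none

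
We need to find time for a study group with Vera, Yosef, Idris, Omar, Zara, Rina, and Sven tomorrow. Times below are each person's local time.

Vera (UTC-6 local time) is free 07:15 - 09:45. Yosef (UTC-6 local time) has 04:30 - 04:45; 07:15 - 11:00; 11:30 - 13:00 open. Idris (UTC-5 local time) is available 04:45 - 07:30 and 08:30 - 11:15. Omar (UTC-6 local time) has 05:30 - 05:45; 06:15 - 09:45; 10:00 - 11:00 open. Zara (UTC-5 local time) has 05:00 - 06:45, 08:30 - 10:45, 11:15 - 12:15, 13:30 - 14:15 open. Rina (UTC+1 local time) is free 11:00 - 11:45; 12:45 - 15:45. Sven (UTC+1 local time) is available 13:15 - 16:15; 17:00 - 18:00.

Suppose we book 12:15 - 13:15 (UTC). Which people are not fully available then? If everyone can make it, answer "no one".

Vera in UTC: 13:15-15:45 (add 6h to convert from UTC-6).
Yosef in UTC: 10:30-10:45, 13:15-17:00, 17:30-19:00 (add 6h to convert from UTC-6).
Idris in UTC: 09:45-12:30, 13:30-16:15 (add 5h to convert from UTC-5).
Omar in UTC: 11:30-11:45, 12:15-15:45, 16:00-17:00 (add 6h to convert from UTC-6).
Zara in UTC: 10:00-11:45, 13:30-15:45, 16:15-17:15, 18:30-19:15 (add 5h to convert from UTC-5).
Rina in UTC: 10:00-10:45, 11:45-14:45 (subtract 1h to convert from UTC+1).
Sven in UTC: 12:15-15:15, 16:00-17:00 (subtract 1h to convert from UTC+1).
Vera: not fully free for 12:15-13:15. Yosef: not fully free for 12:15-13:15. Idris: not fully free for 12:15-13:15. Omar: free for 12:15-13:15. Zara: not fully free for 12:15-13:15. Rina: free for 12:15-13:15. Sven: free for 12:15-13:15.

Idris, Vera, Yosef, Zara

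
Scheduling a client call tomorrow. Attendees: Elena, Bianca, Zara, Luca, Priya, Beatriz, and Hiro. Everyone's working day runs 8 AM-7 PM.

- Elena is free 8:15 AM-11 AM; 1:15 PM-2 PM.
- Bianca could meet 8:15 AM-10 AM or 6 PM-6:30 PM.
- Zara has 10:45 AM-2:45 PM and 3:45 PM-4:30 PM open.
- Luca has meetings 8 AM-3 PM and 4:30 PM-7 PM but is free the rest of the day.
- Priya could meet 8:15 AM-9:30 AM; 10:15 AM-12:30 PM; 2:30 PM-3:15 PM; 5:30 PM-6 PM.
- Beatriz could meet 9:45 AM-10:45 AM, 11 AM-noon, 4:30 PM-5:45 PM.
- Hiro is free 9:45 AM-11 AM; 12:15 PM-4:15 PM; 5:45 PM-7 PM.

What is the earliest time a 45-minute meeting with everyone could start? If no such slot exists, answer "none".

none

Elena free: 08:15-11:00, 13:15-14:00.
Bianca free: 08:15-10:00, 18:00-18:30.
Zara free: 10:45-14:45, 15:45-16:30.
Luca free: 15:00-16:30 (invert busy blocks within the working day).
Priya free: 08:15-09:30, 10:15-12:30, 14:30-15:15, 17:30-18:00.
Beatriz free: 09:45-10:45, 11:00-12:00, 16:30-17:45.
Hiro free: 09:45-11:00, 12:15-16:15, 17:45-19:00.
Elena ∩ Bianca: 08:15-10:00.
Elena ∩ Bianca ∩ Zara: ∅.
Elena ∩ Bianca ∩ Zara ∩ Luca: ∅.
Elena ∩ Bianca ∩ Zara ∩ Luca ∩ Priya: ∅.
Elena ∩ Bianca ∩ Zara ∩ Luca ∩ Priya ∩ Beatriz: ∅.
Elena ∩ Bianca ∩ Zara ∩ Luca ∩ Priya ∩ Beatriz ∩ Hiro: ∅.
There is no time when everyone is free.
No common window is at least 45 minutes long.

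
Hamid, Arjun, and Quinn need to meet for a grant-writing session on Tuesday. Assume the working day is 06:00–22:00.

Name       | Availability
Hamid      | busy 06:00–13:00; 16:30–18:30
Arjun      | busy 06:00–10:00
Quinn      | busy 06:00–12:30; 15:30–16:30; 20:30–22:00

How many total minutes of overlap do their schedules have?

270

Hamid free: 13:00-16:30, 18:30-22:00 (invert busy blocks within the working day).
Arjun free: 10:00-22:00 (invert busy blocks within the working day).
Quinn free: 12:30-15:30, 16:30-20:30 (invert busy blocks within the working day).
Hamid ∩ Arjun: 13:00-16:30, 18:30-22:00.
Hamid ∩ Arjun ∩ Quinn: 13:00-15:30, 18:30-20:30.
Summing the common windows: 150 + 120 = 270 minutes.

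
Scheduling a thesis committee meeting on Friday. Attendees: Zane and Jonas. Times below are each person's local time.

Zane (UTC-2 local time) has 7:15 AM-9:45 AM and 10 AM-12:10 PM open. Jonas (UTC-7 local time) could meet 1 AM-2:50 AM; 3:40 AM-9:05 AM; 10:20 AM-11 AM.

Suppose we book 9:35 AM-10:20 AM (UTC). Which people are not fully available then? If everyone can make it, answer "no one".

Zane in UTC: 09:15-11:45, 12:00-14:10 (add 2h to convert from UTC-2).
Jonas in UTC: 08:00-09:50, 10:40-16:05, 17:20-18:00 (add 7h to convert from UTC-7).
Zane: free for 09:35-10:20. Jonas: not fully free for 09:35-10:20.

Jonas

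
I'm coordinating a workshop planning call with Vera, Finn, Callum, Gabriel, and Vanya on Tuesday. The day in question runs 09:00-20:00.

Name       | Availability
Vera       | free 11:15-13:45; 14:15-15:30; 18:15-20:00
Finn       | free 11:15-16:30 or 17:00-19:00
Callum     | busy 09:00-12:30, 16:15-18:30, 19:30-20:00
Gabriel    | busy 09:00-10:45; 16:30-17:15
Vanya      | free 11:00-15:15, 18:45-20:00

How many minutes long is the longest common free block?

Vera free: 11:15-13:45, 14:15-15:30, 18:15-20:00.
Finn free: 11:15-16:30, 17:00-19:00.
Callum free: 12:30-16:15, 18:30-19:30 (invert busy blocks within the working day).
Gabriel free: 10:45-16:30, 17:15-20:00 (invert busy blocks within the working day).
Vanya free: 11:00-15:15, 18:45-20:00.
Vera ∩ Finn: 11:15-13:45, 14:15-15:30, 18:15-19:00.
Vera ∩ Finn ∩ Callum: 12:30-13:45, 14:15-15:30, 18:30-19:00.
Vera ∩ Finn ∩ Callum ∩ Gabriel: 12:30-13:45, 14:15-15:30, 18:30-19:00.
Vera ∩ Finn ∩ Callum ∩ Gabriel ∩ Vanya: 12:30-13:45, 14:15-15:15, 18:45-19:00.
The longest is 12:30-13:45 at 75 minutes.

75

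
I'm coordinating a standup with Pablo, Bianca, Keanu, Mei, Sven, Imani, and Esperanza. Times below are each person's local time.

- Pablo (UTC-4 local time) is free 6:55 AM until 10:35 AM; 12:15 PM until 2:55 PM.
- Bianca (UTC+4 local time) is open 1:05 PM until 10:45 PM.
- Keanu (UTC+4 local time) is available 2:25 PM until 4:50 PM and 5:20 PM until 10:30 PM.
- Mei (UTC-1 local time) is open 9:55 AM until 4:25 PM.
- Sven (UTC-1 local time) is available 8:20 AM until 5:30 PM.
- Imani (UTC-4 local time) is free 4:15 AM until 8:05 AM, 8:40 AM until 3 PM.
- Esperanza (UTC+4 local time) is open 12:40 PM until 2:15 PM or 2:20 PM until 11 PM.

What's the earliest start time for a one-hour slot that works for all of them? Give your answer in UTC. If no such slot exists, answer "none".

10:55

Pablo in UTC: 10:55-14:35, 16:15-18:55 (add 4h to convert from UTC-4).
Bianca in UTC: 09:05-18:45 (subtract 4h to convert from UTC+4).
Keanu in UTC: 10:25-12:50, 13:20-18:30 (subtract 4h to convert from UTC+4).
Mei in UTC: 10:55-17:25 (add 1h to convert from UTC-1).
Sven in UTC: 09:20-18:30 (add 1h to convert from UTC-1).
Imani in UTC: 08:15-12:05, 12:40-19:00 (add 4h to convert from UTC-4).
Esperanza in UTC: 08:40-10:15, 10:20-19:00 (subtract 4h to convert from UTC+4).
Pablo ∩ Bianca: 10:55-14:35, 16:15-18:45.
Pablo ∩ Bianca ∩ Keanu: 10:55-12:50, 13:20-14:35, 16:15-18:30.
Pablo ∩ Bianca ∩ Keanu ∩ Mei: 10:55-12:50, 13:20-14:35, 16:15-17:25.
Pablo ∩ Bianca ∩ Keanu ∩ Mei ∩ Sven: 10:55-12:50, 13:20-14:35, 16:15-17:25.
Pablo ∩ Bianca ∩ Keanu ∩ Mei ∩ Sven ∩ Imani: 10:55-12:05, 12:40-12:50, 13:20-14:35, 16:15-17:25.
Pablo ∩ Bianca ∩ Keanu ∩ Mei ∩ Sven ∩ Imani ∩ Esperanza: 10:55-12:05, 12:40-12:50, 13:20-14:35, 16:15-17:25.
The first common window of at least 60 minutes is 10:55-12:05, so the earliest start is 10:55.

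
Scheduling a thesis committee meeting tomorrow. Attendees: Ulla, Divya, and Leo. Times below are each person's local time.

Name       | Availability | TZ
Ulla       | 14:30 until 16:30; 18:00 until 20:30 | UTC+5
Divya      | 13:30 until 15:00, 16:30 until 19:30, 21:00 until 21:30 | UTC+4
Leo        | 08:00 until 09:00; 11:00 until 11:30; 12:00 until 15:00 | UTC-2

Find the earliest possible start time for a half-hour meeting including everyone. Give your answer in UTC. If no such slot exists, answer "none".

Ulla in UTC: 09:30-11:30, 13:00-15:30 (subtract 5h to convert from UTC+5).
Divya in UTC: 09:30-11:00, 12:30-15:30, 17:00-17:30 (subtract 4h to convert from UTC+4).
Leo in UTC: 10:00-11:00, 13:00-13:30, 14:00-17:00 (add 2h to convert from UTC-2).
Ulla ∩ Divya: 09:30-11:00, 13:00-15:30.
Ulla ∩ Divya ∩ Leo: 10:00-11:00, 13:00-13:30, 14:00-15:30.
So the common availability across everyone is 10:00-11:00, 13:00-13:30, 14:00-15:30.
The first common window of at least 30 minutes is 10:00-11:00, so the earliest start is 10:00.

10:00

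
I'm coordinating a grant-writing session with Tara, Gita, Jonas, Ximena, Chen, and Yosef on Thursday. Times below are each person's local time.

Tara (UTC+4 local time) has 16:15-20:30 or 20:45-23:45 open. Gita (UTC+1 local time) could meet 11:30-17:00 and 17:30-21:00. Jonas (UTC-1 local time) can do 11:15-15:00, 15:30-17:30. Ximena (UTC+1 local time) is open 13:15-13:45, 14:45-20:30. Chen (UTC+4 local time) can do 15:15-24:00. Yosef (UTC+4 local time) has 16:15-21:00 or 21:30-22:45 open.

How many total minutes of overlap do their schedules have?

240

Tara in UTC: 12:15-16:30, 16:45-19:45 (subtract 4h to convert from UTC+4).
Gita in UTC: 10:30-16:00, 16:30-20:00 (subtract 1h to convert from UTC+1).
Jonas in UTC: 12:15-16:00, 16:30-18:30 (add 1h to convert from UTC-1).
Ximena in UTC: 12:15-12:45, 13:45-19:30 (subtract 1h to convert from UTC+1).
Chen in UTC: 11:15-20:00 (subtract 4h to convert from UTC+4).
Yosef in UTC: 12:15-17:00, 17:30-18:45 (subtract 4h to convert from UTC+4).
Tara ∩ Gita: 12:15-16:00, 16:45-19:45.
Tara ∩ Gita ∩ Jonas: 12:15-16:00, 16:45-18:30.
Tara ∩ Gita ∩ Jonas ∩ Ximena: 12:15-12:45, 13:45-16:00, 16:45-18:30.
Tara ∩ Gita ∩ Jonas ∩ Ximena ∩ Chen: 12:15-12:45, 13:45-16:00, 16:45-18:30.
Tara ∩ Gita ∩ Jonas ∩ Ximena ∩ Chen ∩ Yosef: 12:15-12:45, 13:45-16:00, 16:45-17:00, 17:30-18:30.
Summing the common windows: 30 + 135 + 15 + 60 = 240 minutes.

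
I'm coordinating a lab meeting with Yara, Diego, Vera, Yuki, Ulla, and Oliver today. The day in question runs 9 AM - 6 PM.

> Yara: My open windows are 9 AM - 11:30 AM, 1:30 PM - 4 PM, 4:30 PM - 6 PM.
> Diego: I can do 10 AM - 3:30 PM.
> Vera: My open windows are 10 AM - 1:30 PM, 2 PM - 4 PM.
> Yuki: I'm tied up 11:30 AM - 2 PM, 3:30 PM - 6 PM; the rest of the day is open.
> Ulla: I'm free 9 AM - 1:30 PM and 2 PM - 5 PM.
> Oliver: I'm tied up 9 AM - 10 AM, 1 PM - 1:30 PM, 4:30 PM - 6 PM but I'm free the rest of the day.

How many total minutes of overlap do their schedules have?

Yara free: 09:00-11:30, 13:30-16:00, 16:30-18:00.
Diego free: 10:00-15:30.
Vera free: 10:00-13:30, 14:00-16:00.
Yuki free: 09:00-11:30, 14:00-15:30 (invert busy blocks within the working day).
Ulla free: 09:00-13:30, 14:00-17:00.
Oliver free: 10:00-13:00, 13:30-16:30 (invert busy blocks within the working day).
Yara ∩ Diego: 10:00-11:30, 13:30-15:30.
Yara ∩ Diego ∩ Vera: 10:00-11:30, 14:00-15:30.
Yara ∩ Diego ∩ Vera ∩ Yuki: 10:00-11:30, 14:00-15:30.
Yara ∩ Diego ∩ Vera ∩ Yuki ∩ Ulla: 10:00-11:30, 14:00-15:30.
Yara ∩ Diego ∩ Vera ∩ Yuki ∩ Ulla ∩ Oliver: 10:00-11:30, 14:00-15:30.
Summing the common windows: 90 + 90 = 180 minutes.

180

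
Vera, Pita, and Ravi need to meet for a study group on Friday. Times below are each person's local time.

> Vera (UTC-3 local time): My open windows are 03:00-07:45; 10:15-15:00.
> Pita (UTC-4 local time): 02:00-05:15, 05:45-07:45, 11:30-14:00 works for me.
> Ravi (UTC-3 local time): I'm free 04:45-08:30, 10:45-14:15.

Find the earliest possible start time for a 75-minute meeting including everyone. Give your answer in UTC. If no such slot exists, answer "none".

07:45

Vera in UTC: 06:00-10:45, 13:15-18:00 (add 3h to convert from UTC-3).
Pita in UTC: 06:00-09:15, 09:45-11:45, 15:30-18:00 (add 4h to convert from UTC-4).
Ravi in UTC: 07:45-11:30, 13:45-17:15 (add 3h to convert from UTC-3).
Vera ∩ Pita: 06:00-09:15, 09:45-10:45, 15:30-18:00.
Vera ∩ Pita ∩ Ravi: 07:45-09:15, 09:45-10:45, 15:30-17:15.
Those are the intersection windows.
The first common window of at least 75 minutes is 07:45-09:15, so the earliest start is 07:45.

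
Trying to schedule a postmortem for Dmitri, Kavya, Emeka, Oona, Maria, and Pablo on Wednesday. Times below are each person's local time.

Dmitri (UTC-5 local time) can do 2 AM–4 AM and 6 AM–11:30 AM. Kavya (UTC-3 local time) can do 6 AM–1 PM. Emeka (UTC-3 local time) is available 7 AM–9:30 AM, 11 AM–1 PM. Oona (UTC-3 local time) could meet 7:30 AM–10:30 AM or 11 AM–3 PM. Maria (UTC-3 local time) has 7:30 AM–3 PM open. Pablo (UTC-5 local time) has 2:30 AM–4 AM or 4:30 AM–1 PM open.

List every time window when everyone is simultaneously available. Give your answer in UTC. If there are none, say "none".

Dmitri in UTC: 07:00-09:00, 11:00-16:30 (add 5h to convert from UTC-5).
Kavya in UTC: 09:00-16:00 (add 3h to convert from UTC-3).
Emeka in UTC: 10:00-12:30, 14:00-16:00 (add 3h to convert from UTC-3).
Oona in UTC: 10:30-13:30, 14:00-18:00 (add 3h to convert from UTC-3).
Maria in UTC: 10:30-18:00 (add 3h to convert from UTC-3).
Pablo in UTC: 07:30-09:00, 09:30-18:00 (add 5h to convert from UTC-5).
Dmitri ∩ Kavya: 11:00-16:00.
Dmitri ∩ Kavya ∩ Emeka: 11:00-12:30, 14:00-16:00.
Dmitri ∩ Kavya ∩ Emeka ∩ Oona: 11:00-12:30, 14:00-16:00.
Dmitri ∩ Kavya ∩ Emeka ∩ Oona ∩ Maria: 11:00-12:30, 14:00-16:00.
Dmitri ∩ Kavya ∩ Emeka ∩ Oona ∩ Maria ∩ Pablo: 11:00-12:30, 14:00-16:00.

11:00-12:30, 14:00-16:00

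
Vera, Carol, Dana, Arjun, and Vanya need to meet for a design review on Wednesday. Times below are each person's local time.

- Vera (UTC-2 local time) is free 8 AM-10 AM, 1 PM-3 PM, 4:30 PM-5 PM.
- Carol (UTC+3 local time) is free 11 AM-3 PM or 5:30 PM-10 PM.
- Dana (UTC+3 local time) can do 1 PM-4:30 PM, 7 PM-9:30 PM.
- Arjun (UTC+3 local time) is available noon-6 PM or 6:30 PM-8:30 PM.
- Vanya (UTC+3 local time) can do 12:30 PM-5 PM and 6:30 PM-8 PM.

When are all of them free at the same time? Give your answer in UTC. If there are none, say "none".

10:00-12:00, 16:00-17:00

Vera in UTC: 10:00-12:00, 15:00-17:00, 18:30-19:00 (add 2h to convert from UTC-2).
Carol in UTC: 08:00-12:00, 14:30-19:00 (subtract 3h to convert from UTC+3).
Dana in UTC: 10:00-13:30, 16:00-18:30 (subtract 3h to convert from UTC+3).
Arjun in UTC: 09:00-15:00, 15:30-17:30 (subtract 3h to convert from UTC+3).
Vanya in UTC: 09:30-14:00, 15:30-17:00 (subtract 3h to convert from UTC+3).
Vera ∩ Carol: 10:00-12:00, 15:00-17:00, 18:30-19:00.
Vera ∩ Carol ∩ Dana: 10:00-12:00, 16:00-17:00.
Vera ∩ Carol ∩ Dana ∩ Arjun: 10:00-12:00, 16:00-17:00.
Vera ∩ Carol ∩ Dana ∩ Arjun ∩ Vanya: 10:00-12:00, 16:00-17:00.
Those are the intersection windows.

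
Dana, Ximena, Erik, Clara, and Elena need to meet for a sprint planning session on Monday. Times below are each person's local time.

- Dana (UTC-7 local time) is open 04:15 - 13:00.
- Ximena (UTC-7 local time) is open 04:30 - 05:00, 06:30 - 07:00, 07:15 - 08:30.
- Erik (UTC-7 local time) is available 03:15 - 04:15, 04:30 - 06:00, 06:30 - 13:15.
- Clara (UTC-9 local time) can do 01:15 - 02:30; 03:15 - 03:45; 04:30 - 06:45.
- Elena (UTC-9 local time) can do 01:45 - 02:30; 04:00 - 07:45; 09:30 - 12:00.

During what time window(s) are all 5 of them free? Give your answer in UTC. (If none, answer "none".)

13:30-14:00, 14:15-15:30

Dana in UTC: 11:15-20:00 (add 7h to convert from UTC-7).
Ximena in UTC: 11:30-12:00, 13:30-14:00, 14:15-15:30 (add 7h to convert from UTC-7).
Erik in UTC: 10:15-11:15, 11:30-13:00, 13:30-20:15 (add 7h to convert from UTC-7).
Clara in UTC: 10:15-11:30, 12:15-12:45, 13:30-15:45 (add 9h to convert from UTC-9).
Elena in UTC: 10:45-11:30, 13:00-16:45, 18:30-21:00 (add 9h to convert from UTC-9).
Dana ∩ Ximena: 11:30-12:00, 13:30-14:00, 14:15-15:30.
Dana ∩ Ximena ∩ Erik: 11:30-12:00, 13:30-14:00, 14:15-15:30.
Dana ∩ Ximena ∩ Erik ∩ Clara: 13:30-14:00, 14:15-15:30.
Dana ∩ Ximena ∩ Erik ∩ Clara ∩ Elena: 13:30-14:00, 14:15-15:30.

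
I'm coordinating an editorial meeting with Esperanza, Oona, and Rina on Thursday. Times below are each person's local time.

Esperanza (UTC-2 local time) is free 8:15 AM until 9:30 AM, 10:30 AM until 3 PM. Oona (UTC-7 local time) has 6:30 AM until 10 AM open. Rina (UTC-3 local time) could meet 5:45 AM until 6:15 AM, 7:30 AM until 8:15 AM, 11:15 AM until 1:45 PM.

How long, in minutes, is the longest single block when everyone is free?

Esperanza in UTC: 10:15-11:30, 12:30-17:00 (add 2h to convert from UTC-2).
Oona in UTC: 13:30-17:00 (add 7h to convert from UTC-7).
Rina in UTC: 08:45-09:15, 10:30-11:15, 14:15-16:45 (add 3h to convert from UTC-3).
Esperanza ∩ Oona: 13:30-17:00.
Esperanza ∩ Oona ∩ Rina: 14:15-16:45.
The longest is 14:15-16:45 at 150 minutes.

150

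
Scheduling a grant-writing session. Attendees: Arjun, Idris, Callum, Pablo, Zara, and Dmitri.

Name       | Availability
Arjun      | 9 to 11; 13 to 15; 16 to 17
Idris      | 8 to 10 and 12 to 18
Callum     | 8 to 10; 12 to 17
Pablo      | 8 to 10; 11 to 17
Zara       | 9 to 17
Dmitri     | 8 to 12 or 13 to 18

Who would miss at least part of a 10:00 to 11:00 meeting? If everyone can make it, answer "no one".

Callum, Idris, Pablo

Arjun: free for 10:00-11:00. Idris: not fully free for 10:00-11:00. Callum: not fully free for 10:00-11:00. Pablo: not fully free for 10:00-11:00. Zara: free for 10:00-11:00. Dmitri: free for 10:00-11:00.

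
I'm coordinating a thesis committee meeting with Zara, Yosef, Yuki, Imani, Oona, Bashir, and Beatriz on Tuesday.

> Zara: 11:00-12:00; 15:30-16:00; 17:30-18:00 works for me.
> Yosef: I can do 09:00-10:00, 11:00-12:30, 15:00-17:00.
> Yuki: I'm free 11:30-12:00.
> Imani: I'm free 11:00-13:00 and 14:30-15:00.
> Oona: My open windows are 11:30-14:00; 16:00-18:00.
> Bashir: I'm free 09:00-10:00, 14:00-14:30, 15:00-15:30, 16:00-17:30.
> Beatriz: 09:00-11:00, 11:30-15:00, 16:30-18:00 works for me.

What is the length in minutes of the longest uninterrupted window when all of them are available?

0

Zara ∩ Yosef: 11:00-12:00, 15:30-16:00.
Zara ∩ Yosef ∩ Yuki: 11:30-12:00.
Zara ∩ Yosef ∩ Yuki ∩ Imani: 11:30-12:00.
Zara ∩ Yosef ∩ Yuki ∩ Imani ∩ Oona: 11:30-12:00.
Zara ∩ Yosef ∩ Yuki ∩ Imani ∩ Oona ∩ Bashir: ∅.
Zara ∩ Yosef ∩ Yuki ∩ Imani ∩ Oona ∩ Bashir ∩ Beatriz: ∅.
There is no time when everyone is free.
No common window exists, so the longest block is 0 minutes.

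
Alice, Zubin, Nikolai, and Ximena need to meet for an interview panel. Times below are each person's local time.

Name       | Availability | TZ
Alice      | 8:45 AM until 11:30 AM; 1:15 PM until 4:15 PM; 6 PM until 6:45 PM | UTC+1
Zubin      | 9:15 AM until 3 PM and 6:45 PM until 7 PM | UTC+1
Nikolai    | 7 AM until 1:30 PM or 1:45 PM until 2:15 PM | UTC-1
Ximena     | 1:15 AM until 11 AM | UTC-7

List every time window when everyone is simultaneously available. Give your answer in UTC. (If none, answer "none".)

Alice in UTC: 07:45-10:30, 12:15-15:15, 17:00-17:45 (subtract 1h to convert from UTC+1).
Zubin in UTC: 08:15-14:00, 17:45-18:00 (subtract 1h to convert from UTC+1).
Nikolai in UTC: 08:00-14:30, 14:45-15:15 (add 1h to convert from UTC-1).
Ximena in UTC: 08:15-18:00 (add 7h to convert from UTC-7).
Alice ∩ Zubin: 08:15-10:30, 12:15-14:00.
Alice ∩ Zubin ∩ Nikolai: 08:15-10:30, 12:15-14:00.
Alice ∩ Zubin ∩ Nikolai ∩ Ximena: 08:15-10:30, 12:15-14:00.

08:15-10:30, 12:15-14:00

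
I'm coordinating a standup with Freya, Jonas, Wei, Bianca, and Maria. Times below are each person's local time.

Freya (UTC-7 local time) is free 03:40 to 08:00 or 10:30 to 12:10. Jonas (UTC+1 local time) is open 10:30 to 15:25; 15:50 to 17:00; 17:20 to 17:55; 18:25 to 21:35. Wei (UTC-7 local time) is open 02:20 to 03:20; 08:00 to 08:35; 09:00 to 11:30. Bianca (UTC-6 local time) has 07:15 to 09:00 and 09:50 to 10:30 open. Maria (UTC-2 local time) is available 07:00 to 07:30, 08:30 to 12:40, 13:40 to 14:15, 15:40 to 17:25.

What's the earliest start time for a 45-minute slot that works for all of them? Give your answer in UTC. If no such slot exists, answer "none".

Freya in UTC: 10:40-15:00, 17:30-19:10 (add 7h to convert from UTC-7).
Jonas in UTC: 09:30-14:25, 14:50-16:00, 16:20-16:55, 17:25-20:35 (subtract 1h to convert from UTC+1).
Wei in UTC: 09:20-10:20, 15:00-15:35, 16:00-18:30 (add 7h to convert from UTC-7).
Bianca in UTC: 13:15-15:00, 15:50-16:30 (add 6h to convert from UTC-6).
Maria in UTC: 09:00-09:30, 10:30-14:40, 15:40-16:15, 17:40-19:25 (add 2h to convert from UTC-2).
Freya ∩ Jonas: 10:40-14:25, 14:50-15:00, 17:30-19:10.
Freya ∩ Jonas ∩ Wei: 17:30-18:30.
Freya ∩ Jonas ∩ Wei ∩ Bianca: ∅.
Freya ∩ Jonas ∩ Wei ∩ Bianca ∩ Maria: ∅.
There is no time when everyone is free.
No common window is at least 45 minutes long.

none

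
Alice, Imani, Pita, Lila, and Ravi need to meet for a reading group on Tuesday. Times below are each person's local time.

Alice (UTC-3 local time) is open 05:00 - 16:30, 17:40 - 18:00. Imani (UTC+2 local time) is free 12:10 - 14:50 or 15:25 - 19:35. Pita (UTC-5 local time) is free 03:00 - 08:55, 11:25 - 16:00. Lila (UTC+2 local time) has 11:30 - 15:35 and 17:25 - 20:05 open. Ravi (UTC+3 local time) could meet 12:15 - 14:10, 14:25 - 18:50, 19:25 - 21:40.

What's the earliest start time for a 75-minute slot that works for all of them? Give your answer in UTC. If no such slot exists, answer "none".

11:25

Alice in UTC: 08:00-19:30, 20:40-21:00 (add 3h to convert from UTC-3).
Imani in UTC: 10:10-12:50, 13:25-17:35 (subtract 2h to convert from UTC+2).
Pita in UTC: 08:00-13:55, 16:25-21:00 (add 5h to convert from UTC-5).
Lila in UTC: 09:30-13:35, 15:25-18:05 (subtract 2h to convert from UTC+2).
Ravi in UTC: 09:15-11:10, 11:25-15:50, 16:25-18:40 (subtract 3h to convert from UTC+3).
Alice ∩ Imani: 10:10-12:50, 13:25-17:35.
Alice ∩ Imani ∩ Pita: 10:10-12:50, 13:25-13:55, 16:25-17:35.
Alice ∩ Imani ∩ Pita ∩ Lila: 10:10-12:50, 13:25-13:35, 16:25-17:35.
Alice ∩ Imani ∩ Pita ∩ Lila ∩ Ravi: 10:10-11:10, 11:25-12:50, 13:25-13:35, 16:25-17:35.
The first common window of at least 75 minutes is 11:25-12:50, so the earliest start is 11:25.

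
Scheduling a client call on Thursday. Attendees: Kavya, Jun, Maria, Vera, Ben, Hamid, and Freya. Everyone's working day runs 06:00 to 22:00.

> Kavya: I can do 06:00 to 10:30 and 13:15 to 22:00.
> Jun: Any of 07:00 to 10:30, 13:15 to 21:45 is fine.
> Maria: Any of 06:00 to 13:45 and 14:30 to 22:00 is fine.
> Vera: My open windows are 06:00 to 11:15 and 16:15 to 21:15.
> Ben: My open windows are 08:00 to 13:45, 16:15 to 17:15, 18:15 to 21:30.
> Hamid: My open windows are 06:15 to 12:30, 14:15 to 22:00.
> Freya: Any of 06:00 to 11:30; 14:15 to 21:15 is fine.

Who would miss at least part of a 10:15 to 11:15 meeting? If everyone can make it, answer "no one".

Jun, Kavya

Kavya: not fully free for 10:15-11:15. Jun: not fully free for 10:15-11:15. Maria: free for 10:15-11:15. Vera: free for 10:15-11:15. Ben: free for 10:15-11:15. Hamid: free for 10:15-11:15. Freya: free for 10:15-11:15.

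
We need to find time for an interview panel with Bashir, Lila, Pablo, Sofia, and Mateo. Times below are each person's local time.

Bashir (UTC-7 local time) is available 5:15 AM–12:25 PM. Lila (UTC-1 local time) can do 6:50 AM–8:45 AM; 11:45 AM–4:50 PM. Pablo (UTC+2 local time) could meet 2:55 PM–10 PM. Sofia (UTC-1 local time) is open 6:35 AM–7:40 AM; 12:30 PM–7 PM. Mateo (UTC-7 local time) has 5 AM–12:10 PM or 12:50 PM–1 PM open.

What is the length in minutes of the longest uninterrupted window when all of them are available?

260

Bashir in UTC: 12:15-19:25 (add 7h to convert from UTC-7).
Lila in UTC: 07:50-09:45, 12:45-17:50 (add 1h to convert from UTC-1).
Pablo in UTC: 12:55-20:00 (subtract 2h to convert from UTC+2).
Sofia in UTC: 07:35-08:40, 13:30-20:00 (add 1h to convert from UTC-1).
Mateo in UTC: 12:00-19:10, 19:50-20:00 (add 7h to convert from UTC-7).
Bashir ∩ Lila: 12:45-17:50.
Bashir ∩ Lila ∩ Pablo: 12:55-17:50.
Bashir ∩ Lila ∩ Pablo ∩ Sofia: 13:30-17:50.
Bashir ∩ Lila ∩ Pablo ∩ Sofia ∩ Mateo: 13:30-17:50.
The longest is 13:30-17:50 at 260 minutes.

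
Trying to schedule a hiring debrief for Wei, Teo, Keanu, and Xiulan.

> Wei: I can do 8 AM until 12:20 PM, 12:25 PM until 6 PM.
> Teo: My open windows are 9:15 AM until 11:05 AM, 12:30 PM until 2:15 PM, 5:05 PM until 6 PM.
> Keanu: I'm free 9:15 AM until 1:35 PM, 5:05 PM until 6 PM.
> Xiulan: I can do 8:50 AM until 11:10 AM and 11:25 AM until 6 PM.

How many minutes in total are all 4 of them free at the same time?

230

Wei ∩ Teo: 09:15-11:05, 12:30-14:15, 17:05-18:00.
Wei ∩ Teo ∩ Keanu: 09:15-11:05, 12:30-13:35, 17:05-18:00.
Wei ∩ Teo ∩ Keanu ∩ Xiulan: 09:15-11:05, 12:30-13:35, 17:05-18:00.
Summing the common windows: 110 + 65 + 55 = 230 minutes.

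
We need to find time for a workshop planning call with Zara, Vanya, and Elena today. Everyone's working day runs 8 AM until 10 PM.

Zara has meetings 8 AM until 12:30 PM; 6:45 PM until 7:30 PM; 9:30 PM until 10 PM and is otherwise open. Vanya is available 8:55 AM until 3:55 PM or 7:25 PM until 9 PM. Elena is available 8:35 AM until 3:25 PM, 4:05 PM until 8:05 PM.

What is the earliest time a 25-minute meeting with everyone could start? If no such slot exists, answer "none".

12:30

Zara free: 12:30-18:45, 19:30-21:30 (invert busy blocks within the working day).
Vanya free: 08:55-15:55, 19:25-21:00.
Elena free: 08:35-15:25, 16:05-20:05.
Zara ∩ Vanya: 12:30-15:55, 19:30-21:00.
Zara ∩ Vanya ∩ Elena: 12:30-15:25, 19:30-20:05.
The first common window of at least 25 minutes is 12:30-15:25, so the earliest start is 12:30.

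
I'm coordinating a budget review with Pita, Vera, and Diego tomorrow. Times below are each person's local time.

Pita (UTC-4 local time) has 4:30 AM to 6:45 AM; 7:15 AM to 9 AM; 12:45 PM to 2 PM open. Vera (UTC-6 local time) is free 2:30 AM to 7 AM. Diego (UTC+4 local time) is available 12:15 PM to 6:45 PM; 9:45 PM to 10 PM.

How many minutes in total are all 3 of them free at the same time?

Pita in UTC: 08:30-10:45, 11:15-13:00, 16:45-18:00 (add 4h to convert from UTC-4).
Vera in UTC: 08:30-13:00 (add 6h to convert from UTC-6).
Diego in UTC: 08:15-14:45, 17:45-18:00 (subtract 4h to convert from UTC+4).
Pita ∩ Vera: 08:30-10:45, 11:15-13:00.
Pita ∩ Vera ∩ Diego: 08:30-10:45, 11:15-13:00.
Summing the common windows: 135 + 105 = 240 minutes.

240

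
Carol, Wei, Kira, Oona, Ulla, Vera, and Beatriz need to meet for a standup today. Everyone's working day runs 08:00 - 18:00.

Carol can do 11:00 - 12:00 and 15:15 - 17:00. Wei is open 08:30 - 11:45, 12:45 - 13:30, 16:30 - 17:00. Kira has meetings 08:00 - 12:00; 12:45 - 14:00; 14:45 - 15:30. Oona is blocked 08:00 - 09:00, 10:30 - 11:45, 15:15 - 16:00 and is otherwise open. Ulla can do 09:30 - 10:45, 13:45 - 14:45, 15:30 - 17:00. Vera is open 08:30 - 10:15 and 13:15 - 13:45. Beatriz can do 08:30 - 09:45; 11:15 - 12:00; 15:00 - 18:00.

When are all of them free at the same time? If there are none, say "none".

Carol free: 11:00-12:00, 15:15-17:00.
Wei free: 08:30-11:45, 12:45-13:30, 16:30-17:00.
Kira free: 12:00-12:45, 14:00-14:45, 15:30-18:00 (invert busy blocks within the working day).
Oona free: 09:00-10:30, 11:45-15:15, 16:00-18:00 (invert busy blocks within the working day).
Ulla free: 09:30-10:45, 13:45-14:45, 15:30-17:00.
Vera free: 08:30-10:15, 13:15-13:45.
Beatriz free: 08:30-09:45, 11:15-12:00, 15:00-18:00.
Carol ∩ Wei: 11:00-11:45, 16:30-17:00.
Carol ∩ Wei ∩ Kira: 16:30-17:00.
Carol ∩ Wei ∩ Kira ∩ Oona: 16:30-17:00.
Carol ∩ Wei ∩ Kira ∩ Oona ∩ Ulla: 16:30-17:00.
Carol ∩ Wei ∩ Kira ∩ Oona ∩ Ulla ∩ Vera: ∅.
Carol ∩ Wei ∩ Kira ∩ Oona ∩ Ulla ∩ Vera ∩ Beatriz: ∅.
There is no time when everyone is free.

none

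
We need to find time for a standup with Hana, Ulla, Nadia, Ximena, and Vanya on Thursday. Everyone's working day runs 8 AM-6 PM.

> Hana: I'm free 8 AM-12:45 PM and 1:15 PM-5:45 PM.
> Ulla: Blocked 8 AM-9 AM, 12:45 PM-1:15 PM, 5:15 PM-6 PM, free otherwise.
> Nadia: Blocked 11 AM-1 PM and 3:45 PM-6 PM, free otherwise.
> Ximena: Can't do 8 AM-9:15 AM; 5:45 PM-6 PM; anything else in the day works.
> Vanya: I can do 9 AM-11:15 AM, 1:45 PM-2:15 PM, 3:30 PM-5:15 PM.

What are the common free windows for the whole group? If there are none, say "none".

09:15-11:00, 13:45-14:15, 15:30-15:45

Hana free: 08:00-12:45, 13:15-17:45.
Ulla free: 09:00-12:45, 13:15-17:15 (invert busy blocks within the working day).
Nadia free: 08:00-11:00, 13:00-15:45 (invert busy blocks within the working day).
Ximena free: 09:15-17:45 (invert busy blocks within the working day).
Vanya free: 09:00-11:15, 13:45-14:15, 15:30-17:15.
Hana ∩ Ulla: 09:00-12:45, 13:15-17:15.
Hana ∩ Ulla ∩ Nadia: 09:00-11:00, 13:15-15:45.
Hana ∩ Ulla ∩ Nadia ∩ Ximena: 09:15-11:00, 13:15-15:45.
Hana ∩ Ulla ∩ Nadia ∩ Ximena ∩ Vanya: 09:15-11:00, 13:45-14:15, 15:30-15:45.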